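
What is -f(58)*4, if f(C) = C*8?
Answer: -1856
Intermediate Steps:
f(C) = 8*C
-f(58)*4 = -8*58*4 = -1*464*4 = -464*4 = -1856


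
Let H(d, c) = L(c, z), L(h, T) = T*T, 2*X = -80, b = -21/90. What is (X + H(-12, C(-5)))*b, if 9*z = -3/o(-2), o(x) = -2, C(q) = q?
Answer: 10073/1080 ≈ 9.3269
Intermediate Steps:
b = -7/30 (b = -21*1/90 = -7/30 ≈ -0.23333)
z = 1/6 (z = (-3/(-2))/9 = (-3*(-1/2))/9 = (1/9)*(3/2) = 1/6 ≈ 0.16667)
X = -40 (X = (1/2)*(-80) = -40)
L(h, T) = T**2
H(d, c) = 1/36 (H(d, c) = (1/6)**2 = 1/36)
(X + H(-12, C(-5)))*b = (-40 + 1/36)*(-7/30) = -1439/36*(-7/30) = 10073/1080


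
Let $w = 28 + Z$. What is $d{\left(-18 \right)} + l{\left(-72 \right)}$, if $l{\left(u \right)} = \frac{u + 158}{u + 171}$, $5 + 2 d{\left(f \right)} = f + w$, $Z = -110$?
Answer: $- \frac{10223}{198} \approx -51.631$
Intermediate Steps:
$w = -82$ ($w = 28 - 110 = -82$)
$d{\left(f \right)} = - \frac{87}{2} + \frac{f}{2}$ ($d{\left(f \right)} = - \frac{5}{2} + \frac{f - 82}{2} = - \frac{5}{2} + \frac{-82 + f}{2} = - \frac{5}{2} + \left(-41 + \frac{f}{2}\right) = - \frac{87}{2} + \frac{f}{2}$)
$l{\left(u \right)} = \frac{158 + u}{171 + u}$
$d{\left(-18 \right)} + l{\left(-72 \right)} = \left(- \frac{87}{2} + \frac{1}{2} \left(-18\right)\right) + \frac{158 - 72}{171 - 72} = \left(- \frac{87}{2} - 9\right) + \frac{1}{99} \cdot 86 = - \frac{105}{2} + \frac{1}{99} \cdot 86 = - \frac{105}{2} + \frac{86}{99} = - \frac{10223}{198}$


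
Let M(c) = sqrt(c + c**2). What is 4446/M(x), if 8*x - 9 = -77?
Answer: 2964*sqrt(255)/85 ≈ 556.84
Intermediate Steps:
x = -17/2 (x = 9/8 + (1/8)*(-77) = 9/8 - 77/8 = -17/2 ≈ -8.5000)
4446/M(x) = 4446/(sqrt(-17*(1 - 17/2)/2)) = 4446/(sqrt(-17/2*(-15/2))) = 4446/(sqrt(255/4)) = 4446/((sqrt(255)/2)) = 4446*(2*sqrt(255)/255) = 2964*sqrt(255)/85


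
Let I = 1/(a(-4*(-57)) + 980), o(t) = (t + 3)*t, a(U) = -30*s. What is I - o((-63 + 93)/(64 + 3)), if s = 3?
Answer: -6163211/3995210 ≈ -1.5427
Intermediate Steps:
a(U) = -90 (a(U) = -30*3 = -90)
o(t) = t*(3 + t) (o(t) = (3 + t)*t = t*(3 + t))
I = 1/890 (I = 1/(-90 + 980) = 1/890 ≈ 0.0011236)
I - o((-63 + 93)/(64 + 3)) = 1/890 - (-63 + 93)/(64 + 3)*(3 + (-63 + 93)/(64 + 3)) = 1/890 - 30/67*(3 + 30/67) = 1/890 - 30*(1/67)*(3 + 30*(1/67)) = 1/890 - 30*(3 + 30/67)/67 = 1/890 - 30*231/(67*67) = 1/890 - 1*6930/4489 = 1/890 - 6930/4489 = -6163211/3995210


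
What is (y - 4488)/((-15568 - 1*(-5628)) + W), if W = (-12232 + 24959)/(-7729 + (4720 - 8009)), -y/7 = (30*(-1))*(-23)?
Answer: 34221908/36510549 ≈ 0.93732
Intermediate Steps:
y = -4830 (y = -7*30*(-1)*(-23) = -(-210)*(-23) = -7*690 = -4830)
W = -12727/11018 (W = 12727/(-7729 - 3289) = 12727/(-11018) = 12727*(-1/11018) = -12727/11018 ≈ -1.1551)
(y - 4488)/((-15568 - 1*(-5628)) + W) = (-4830 - 4488)/((-15568 - 1*(-5628)) - 12727/11018) = -9318/((-15568 + 5628) - 12727/11018) = -9318/(-9940 - 12727/11018) = -9318/(-109531647/11018) = -9318*(-11018/109531647) = 34221908/36510549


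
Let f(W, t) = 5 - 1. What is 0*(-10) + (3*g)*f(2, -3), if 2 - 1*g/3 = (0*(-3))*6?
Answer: 72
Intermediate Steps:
f(W, t) = 4
g = 6 (g = 6 - 3*0*(-3)*6 = 6 - 0*6 = 6 - 3*0 = 6 + 0 = 6)
0*(-10) + (3*g)*f(2, -3) = 0*(-10) + (3*6)*4 = 0 + 18*4 = 0 + 72 = 72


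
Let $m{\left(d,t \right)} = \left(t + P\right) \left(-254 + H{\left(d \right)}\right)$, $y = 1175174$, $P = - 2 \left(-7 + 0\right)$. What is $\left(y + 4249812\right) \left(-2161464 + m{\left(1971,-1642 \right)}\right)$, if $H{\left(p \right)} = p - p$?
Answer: $-9482615128672$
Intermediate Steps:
$H{\left(p \right)} = 0$
$P = 14$ ($P = \left(-2\right) \left(-7\right) = 14$)
$m{\left(d,t \right)} = -3556 - 254 t$ ($m{\left(d,t \right)} = \left(t + 14\right) \left(-254 + 0\right) = \left(14 + t\right) \left(-254\right) = -3556 - 254 t$)
$\left(y + 4249812\right) \left(-2161464 + m{\left(1971,-1642 \right)}\right) = \left(1175174 + 4249812\right) \left(-2161464 - -413512\right) = 5424986 \left(-2161464 + \left(-3556 + 417068\right)\right) = 5424986 \left(-2161464 + 413512\right) = 5424986 \left(-1747952\right) = -9482615128672$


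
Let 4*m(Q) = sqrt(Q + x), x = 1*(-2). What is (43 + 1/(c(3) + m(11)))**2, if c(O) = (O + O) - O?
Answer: 421201/225 ≈ 1872.0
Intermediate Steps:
x = -2
m(Q) = sqrt(-2 + Q)/4 (m(Q) = sqrt(Q - 2)/4 = sqrt(-2 + Q)/4)
c(O) = O (c(O) = 2*O - O = O)
(43 + 1/(c(3) + m(11)))**2 = (43 + 1/(3 + sqrt(-2 + 11)/4))**2 = (43 + 1/(3 + sqrt(9)/4))**2 = (43 + 1/(3 + (1/4)*3))**2 = (43 + 1/(3 + 3/4))**2 = (43 + 1/(15/4))**2 = (43 + 4/15)**2 = (649/15)**2 = 421201/225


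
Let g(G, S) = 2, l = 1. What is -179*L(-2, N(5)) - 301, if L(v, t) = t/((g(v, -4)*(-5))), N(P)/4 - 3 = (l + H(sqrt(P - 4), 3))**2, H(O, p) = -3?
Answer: 1001/5 ≈ 200.20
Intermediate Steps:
N(P) = 28 (N(P) = 12 + 4*(1 - 3)**2 = 12 + 4*(-2)**2 = 12 + 4*4 = 12 + 16 = 28)
L(v, t) = -t/10 (L(v, t) = t/((2*(-5))) = t/(-10) = t*(-1/10) = -t/10)
-179*L(-2, N(5)) - 301 = -(-179)*28/10 - 301 = -179*(-14/5) - 301 = 2506/5 - 301 = 1001/5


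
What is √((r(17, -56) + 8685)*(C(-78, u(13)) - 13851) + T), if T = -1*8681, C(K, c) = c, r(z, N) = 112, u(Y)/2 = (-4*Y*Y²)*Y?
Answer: 4*I*√133241554 ≈ 46172.0*I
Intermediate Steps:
u(Y) = -8*Y⁴ (u(Y) = 2*((-4*Y*Y²)*Y) = 2*((-4*Y³)*Y) = 2*(-4*Y⁴) = -8*Y⁴)
T = -8681
√((r(17, -56) + 8685)*(C(-78, u(13)) - 13851) + T) = √((112 + 8685)*(-8*13⁴ - 13851) - 8681) = √(8797*(-8*28561 - 13851) - 8681) = √(8797*(-228488 - 13851) - 8681) = √(8797*(-242339) - 8681) = √(-2131856183 - 8681) = √(-2131864864) = 4*I*√133241554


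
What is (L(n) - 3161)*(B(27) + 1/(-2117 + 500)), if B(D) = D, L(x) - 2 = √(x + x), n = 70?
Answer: -45971874/539 + 87316*√35/1617 ≈ -84972.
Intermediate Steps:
L(x) = 2 + √2*√x (L(x) = 2 + √(x + x) = 2 + √(2*x) = 2 + √2*√x)
(L(n) - 3161)*(B(27) + 1/(-2117 + 500)) = ((2 + √2*√70) - 3161)*(27 + 1/(-2117 + 500)) = ((2 + 2*√35) - 3161)*(27 + 1/(-1617)) = (-3159 + 2*√35)*(27 - 1/1617) = (-3159 + 2*√35)*(43658/1617) = -45971874/539 + 87316*√35/1617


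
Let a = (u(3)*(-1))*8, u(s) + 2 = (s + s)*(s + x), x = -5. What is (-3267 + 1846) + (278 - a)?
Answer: -1255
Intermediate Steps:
u(s) = -2 + 2*s*(-5 + s) (u(s) = -2 + (s + s)*(s - 5) = -2 + (2*s)*(-5 + s) = -2 + 2*s*(-5 + s))
a = 112 (a = ((-2 - 10*3 + 2*3**2)*(-1))*8 = ((-2 - 30 + 2*9)*(-1))*8 = ((-2 - 30 + 18)*(-1))*8 = -14*(-1)*8 = 14*8 = 112)
(-3267 + 1846) + (278 - a) = (-3267 + 1846) + (278 - 1*112) = -1421 + (278 - 112) = -1421 + 166 = -1255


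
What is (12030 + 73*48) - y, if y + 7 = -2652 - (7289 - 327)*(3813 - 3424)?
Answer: 2726411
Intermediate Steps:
y = -2710877 (y = -7 + (-2652 - (7289 - 327)*(3813 - 3424)) = -7 + (-2652 - 6962*389) = -7 + (-2652 - 1*2708218) = -7 + (-2652 - 2708218) = -7 - 2710870 = -2710877)
(12030 + 73*48) - y = (12030 + 73*48) - 1*(-2710877) = (12030 + 3504) + 2710877 = 15534 + 2710877 = 2726411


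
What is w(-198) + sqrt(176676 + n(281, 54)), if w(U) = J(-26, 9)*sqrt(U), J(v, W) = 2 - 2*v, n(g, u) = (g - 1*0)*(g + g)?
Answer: sqrt(334598) + 162*I*sqrt(22) ≈ 578.44 + 759.85*I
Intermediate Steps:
n(g, u) = 2*g**2 (n(g, u) = (g + 0)*(2*g) = g*(2*g) = 2*g**2)
w(U) = 54*sqrt(U) (w(U) = (2 - 2*(-26))*sqrt(U) = (2 + 52)*sqrt(U) = 54*sqrt(U))
w(-198) + sqrt(176676 + n(281, 54)) = 54*sqrt(-198) + sqrt(176676 + 2*281**2) = 54*(3*I*sqrt(22)) + sqrt(176676 + 2*78961) = 162*I*sqrt(22) + sqrt(176676 + 157922) = 162*I*sqrt(22) + sqrt(334598) = sqrt(334598) + 162*I*sqrt(22)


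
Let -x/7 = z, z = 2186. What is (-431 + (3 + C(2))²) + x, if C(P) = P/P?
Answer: -15717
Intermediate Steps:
C(P) = 1
x = -15302 (x = -7*2186 = -15302)
(-431 + (3 + C(2))²) + x = (-431 + (3 + 1)²) - 15302 = (-431 + 4²) - 15302 = (-431 + 16) - 15302 = -415 - 15302 = -15717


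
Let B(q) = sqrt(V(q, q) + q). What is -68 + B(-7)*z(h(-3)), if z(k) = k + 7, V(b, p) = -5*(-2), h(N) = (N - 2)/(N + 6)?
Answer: -68 + 16*sqrt(3)/3 ≈ -58.762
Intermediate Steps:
h(N) = (-2 + N)/(6 + N)
V(b, p) = 10
z(k) = 7 + k
B(q) = sqrt(10 + q)
-68 + B(-7)*z(h(-3)) = -68 + sqrt(10 - 7)*(7 + (-2 - 3)/(6 - 3)) = -68 + sqrt(3)*(7 - 5/3) = -68 + sqrt(3)*(16/3) = -68 + 16*sqrt(3)/3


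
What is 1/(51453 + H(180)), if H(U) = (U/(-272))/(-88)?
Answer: 5984/307894797 ≈ 1.9435e-5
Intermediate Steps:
H(U) = U/23936 (H(U) = (U*(-1/272))*(-1/88) = -U/272*(-1/88) = U/23936)
1/(51453 + H(180)) = 1/(51453 + (1/23936)*180) = 1/(51453 + 45/5984) = 1/(307894797/5984) = 5984/307894797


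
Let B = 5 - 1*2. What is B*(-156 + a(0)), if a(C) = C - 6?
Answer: -486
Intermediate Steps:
a(C) = -6 + C
B = 3 (B = 5 - 2 = 3)
B*(-156 + a(0)) = 3*(-156 + (-6 + 0)) = 3*(-156 - 6) = 3*(-162) = -486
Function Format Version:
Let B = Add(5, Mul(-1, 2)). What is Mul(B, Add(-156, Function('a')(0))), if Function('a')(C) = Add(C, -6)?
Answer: -486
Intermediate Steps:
Function('a')(C) = Add(-6, C)
B = 3 (B = Add(5, -2) = 3)
Mul(B, Add(-156, Function('a')(0))) = Mul(3, Add(-156, Add(-6, 0))) = Mul(3, Add(-156, -6)) = Mul(3, -162) = -486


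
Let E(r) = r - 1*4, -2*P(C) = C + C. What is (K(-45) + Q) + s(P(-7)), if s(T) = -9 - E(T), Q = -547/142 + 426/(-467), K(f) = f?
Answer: -4095839/66314 ≈ -61.764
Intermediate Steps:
P(C) = -C (P(C) = -(C + C)/2 = -C)
E(r) = -4 + r (E(r) = r - 4 = -4 + r)
Q = -315941/66314 (Q = -547*1/142 + 426*(-1/467) = -547/142 - 426/467 = -315941/66314 ≈ -4.7643)
s(T) = -5 - T (s(T) = -9 - (-4 + T) = -9 + (4 - T) = -5 - T)
(K(-45) + Q) + s(P(-7)) = (-45 - 315941/66314) + (-5 - (-1)*(-7)) = -3300071/66314 + (-5 - 1*7) = -3300071/66314 + (-5 - 7) = -3300071/66314 - 12 = -4095839/66314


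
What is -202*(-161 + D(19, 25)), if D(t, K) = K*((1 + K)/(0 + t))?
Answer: 486618/19 ≈ 25611.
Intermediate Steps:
D(t, K) = K*(1 + K)/t (D(t, K) = K*((1 + K)/t) = K*(1 + K)/t)
-202*(-161 + D(19, 25)) = -202*(-161 + 25*(1 + 25)/19) = -202*(-161 + 25*(1/19)*26) = -202*(-161 + 650/19) = -202*(-2409/19) = 486618/19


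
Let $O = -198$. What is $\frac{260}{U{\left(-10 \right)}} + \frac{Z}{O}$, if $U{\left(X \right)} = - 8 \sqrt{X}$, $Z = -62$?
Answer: $\frac{31}{99} + \frac{13 i \sqrt{10}}{4} \approx 0.31313 + 10.277 i$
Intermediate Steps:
$\frac{260}{U{\left(-10 \right)}} + \frac{Z}{O} = \frac{260}{\left(-8\right) \sqrt{-10}} - \frac{62}{-198} = \frac{260}{\left(-8\right) i \sqrt{10}} - - \frac{31}{99} = \frac{260}{\left(-8\right) i \sqrt{10}} + \frac{31}{99} = 260 \frac{i \sqrt{10}}{80} + \frac{31}{99} = \frac{13 i \sqrt{10}}{4} + \frac{31}{99} = \frac{31}{99} + \frac{13 i \sqrt{10}}{4}$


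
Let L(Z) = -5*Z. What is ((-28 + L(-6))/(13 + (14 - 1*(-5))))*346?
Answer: 173/8 ≈ 21.625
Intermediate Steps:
((-28 + L(-6))/(13 + (14 - 1*(-5))))*346 = ((-28 - 5*(-6))/(13 + (14 - 1*(-5))))*346 = ((-28 + 30)/(13 + (14 + 5)))*346 = (2/(13 + 19))*346 = (2/32)*346 = (2*(1/32))*346 = (1/16)*346 = 173/8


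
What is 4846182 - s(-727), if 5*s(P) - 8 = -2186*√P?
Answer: 24230902/5 + 2186*I*√727/5 ≈ 4.8462e+6 + 11788.0*I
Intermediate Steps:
s(P) = 8/5 - 2186*√P/5 (s(P) = 8/5 + (-2186*√P)/5 = 8/5 - 2186*√P/5)
4846182 - s(-727) = 4846182 - (8/5 - 2186*I*√727/5) = 4846182 + (-8/5 + 2186*I*√727/5) = 24230902/5 + 2186*I*√727/5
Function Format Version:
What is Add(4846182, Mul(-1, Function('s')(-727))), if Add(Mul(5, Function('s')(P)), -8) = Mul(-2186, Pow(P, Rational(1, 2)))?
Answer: Add(Rational(24230902, 5), Mul(Rational(2186, 5), I, Pow(727, Rational(1, 2)))) ≈ Add(4.8462e+6, Mul(11788., I))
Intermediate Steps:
Function('s')(P) = Add(Rational(8, 5), Mul(Rational(-2186, 5), Pow(P, Rational(1, 2)))) (Function('s')(P) = Add(Rational(8, 5), Mul(Rational(1, 5), Mul(-2186, Pow(P, Rational(1, 2))))) = Add(Rational(8, 5), Mul(Rational(-2186, 5), Pow(P, Rational(1, 2)))))
Add(4846182, Mul(-1, Function('s')(-727))) = Add(4846182, Mul(-1, Add(Rational(8, 5), Mul(Rational(-2186, 5), Pow(-727, Rational(1, 2)))))) = Add(4846182, Mul(-1, Add(Rational(8, 5), Mul(Rational(-2186, 5), Mul(I, Pow(727, Rational(1, 2))))))) = Add(4846182, Mul(-1, Add(Rational(8, 5), Mul(Rational(-2186, 5), I, Pow(727, Rational(1, 2)))))) = Add(4846182, Add(Rational(-8, 5), Mul(Rational(2186, 5), I, Pow(727, Rational(1, 2))))) = Add(Rational(24230902, 5), Mul(Rational(2186, 5), I, Pow(727, Rational(1, 2))))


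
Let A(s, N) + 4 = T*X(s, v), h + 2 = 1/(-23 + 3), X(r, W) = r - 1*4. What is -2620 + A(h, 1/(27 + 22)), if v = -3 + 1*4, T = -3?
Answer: -52117/20 ≈ -2605.9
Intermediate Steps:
v = 1 (v = -3 + 4 = 1)
X(r, W) = -4 + r (X(r, W) = r - 4 = -4 + r)
h = -41/20 (h = -2 + 1/(-23 + 3) = -2 + 1/(-20) = -2 - 1/20 = -41/20 ≈ -2.0500)
A(s, N) = 8 - 3*s (A(s, N) = -4 - 3*(-4 + s) = -4 + (12 - 3*s) = 8 - 3*s)
-2620 + A(h, 1/(27 + 22)) = -2620 + (8 - 3*(-41/20)) = -2620 + (8 + 123/20) = -2620 + 283/20 = -52117/20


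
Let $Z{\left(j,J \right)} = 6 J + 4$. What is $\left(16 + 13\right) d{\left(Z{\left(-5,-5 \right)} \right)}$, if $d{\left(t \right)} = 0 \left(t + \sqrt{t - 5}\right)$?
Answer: $0$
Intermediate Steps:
$Z{\left(j,J \right)} = 4 + 6 J$
$d{\left(t \right)} = 0$ ($d{\left(t \right)} = 0 \left(t + \sqrt{-5 + t}\right) = 0$)
$\left(16 + 13\right) d{\left(Z{\left(-5,-5 \right)} \right)} = \left(16 + 13\right) 0 = 29 \cdot 0 = 0$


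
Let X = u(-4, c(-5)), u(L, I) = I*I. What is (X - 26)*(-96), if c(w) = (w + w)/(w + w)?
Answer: 2400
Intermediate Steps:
c(w) = 1 (c(w) = (2*w)/((2*w)) = (2*w)*(1/(2*w)) = 1)
u(L, I) = I²
X = 1 (X = 1² = 1)
(X - 26)*(-96) = (1 - 26)*(-96) = -25*(-96) = 2400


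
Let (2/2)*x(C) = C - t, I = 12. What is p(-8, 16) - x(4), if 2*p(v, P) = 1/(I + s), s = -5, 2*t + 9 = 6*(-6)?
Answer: -185/7 ≈ -26.429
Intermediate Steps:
t = -45/2 (t = -9/2 + (6*(-6))/2 = -9/2 + (½)*(-36) = -9/2 - 18 = -45/2 ≈ -22.500)
p(v, P) = 1/14 (p(v, P) = 1/(2*(12 - 5)) = (½)/7 = (½)*(⅐) = 1/14)
x(C) = 45/2 + C (x(C) = C - 1*(-45/2) = C + 45/2 = 45/2 + C)
p(-8, 16) - x(4) = 1/14 - (45/2 + 4) = 1/14 - 1*53/2 = 1/14 - 53/2 = -185/7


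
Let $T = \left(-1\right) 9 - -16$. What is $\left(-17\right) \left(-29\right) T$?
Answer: $3451$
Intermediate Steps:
$T = 7$ ($T = -9 + 16 = 7$)
$\left(-17\right) \left(-29\right) T = \left(-17\right) \left(-29\right) 7 = 493 \cdot 7 = 3451$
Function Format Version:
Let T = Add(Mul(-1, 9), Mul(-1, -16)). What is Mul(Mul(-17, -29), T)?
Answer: 3451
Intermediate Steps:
T = 7 (T = Add(-9, 16) = 7)
Mul(Mul(-17, -29), T) = Mul(Mul(-17, -29), 7) = Mul(493, 7) = 3451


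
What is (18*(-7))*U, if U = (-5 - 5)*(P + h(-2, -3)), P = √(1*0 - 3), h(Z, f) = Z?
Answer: -2520 + 1260*I*√3 ≈ -2520.0 + 2182.4*I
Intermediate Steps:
P = I*√3 (P = √(0 - 3) = √(-3) = I*√3 ≈ 1.732*I)
U = 20 - 10*I*√3 (U = (-5 - 5)*(I*√3 - 2) = -10*(-2 + I*√3) = 20 - 10*I*√3 ≈ 20.0 - 17.32*I)
(18*(-7))*U = (18*(-7))*(20 - 10*I*√3) = -126*(20 - 10*I*√3) = -2520 + 1260*I*√3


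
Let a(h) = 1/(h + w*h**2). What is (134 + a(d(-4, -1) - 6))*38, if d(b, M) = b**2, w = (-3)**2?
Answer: 2316879/455 ≈ 5092.0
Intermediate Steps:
w = 9
a(h) = 1/(h + 9*h**2)
(134 + a(d(-4, -1) - 6))*38 = (134 + 1/(((-4)**2 - 6)*(1 + 9*((-4)**2 - 6))))*38 = (134 + 1/((16 - 6)*(1 + 9*(16 - 6))))*38 = (134 + 1/(10*(1 + 9*10)))*38 = (134 + 1/(10*(1 + 90)))*38 = (134 + (1/10)/91)*38 = (134 + (1/10)*(1/91))*38 = (134 + 1/910)*38 = (121941/910)*38 = 2316879/455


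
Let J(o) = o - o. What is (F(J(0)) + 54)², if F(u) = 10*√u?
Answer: 2916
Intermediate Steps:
J(o) = 0
(F(J(0)) + 54)² = (10*√0 + 54)² = (10*0 + 54)² = (0 + 54)² = 54² = 2916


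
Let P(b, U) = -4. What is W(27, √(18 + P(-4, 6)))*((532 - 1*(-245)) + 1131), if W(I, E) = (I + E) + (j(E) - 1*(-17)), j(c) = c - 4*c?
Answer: 83952 - 3816*√14 ≈ 69674.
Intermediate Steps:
j(c) = -3*c
W(I, E) = 17 + I - 2*E (W(I, E) = (I + E) + (-3*E - 1*(-17)) = (E + I) + (-3*E + 17) = (E + I) + (17 - 3*E) = 17 + I - 2*E)
W(27, √(18 + P(-4, 6)))*((532 - 1*(-245)) + 1131) = (17 + 27 - 2*√(18 - 4))*((532 - 1*(-245)) + 1131) = (17 + 27 - 2*√14)*((532 + 245) + 1131) = (44 - 2*√14)*(777 + 1131) = (44 - 2*√14)*1908 = 83952 - 3816*√14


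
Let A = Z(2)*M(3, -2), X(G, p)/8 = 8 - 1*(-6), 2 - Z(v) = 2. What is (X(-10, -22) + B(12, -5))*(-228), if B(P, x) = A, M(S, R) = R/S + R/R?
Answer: -25536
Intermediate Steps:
Z(v) = 0 (Z(v) = 2 - 1*2 = 2 - 2 = 0)
M(S, R) = 1 + R/S (M(S, R) = R/S + 1 = 1 + R/S)
X(G, p) = 112 (X(G, p) = 8*(8 - 1*(-6)) = 8*(8 + 6) = 8*14 = 112)
A = 0 (A = 0*((-2 + 3)/3) = 0*((⅓)*1) = 0*(⅓) = 0)
B(P, x) = 0
(X(-10, -22) + B(12, -5))*(-228) = (112 + 0)*(-228) = 112*(-228) = -25536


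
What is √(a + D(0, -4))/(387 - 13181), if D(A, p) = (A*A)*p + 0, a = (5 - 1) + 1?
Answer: -√5/12794 ≈ -0.00017477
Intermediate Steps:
a = 5 (a = 4 + 1 = 5)
D(A, p) = p*A² (D(A, p) = A²*p + 0 = p*A² + 0 = p*A²)
√(a + D(0, -4))/(387 - 13181) = √(5 - 4*0²)/(387 - 13181) = √(5 - 4*0)/(-12794) = √(5 + 0)*(-1/12794) = √5*(-1/12794) = -√5/12794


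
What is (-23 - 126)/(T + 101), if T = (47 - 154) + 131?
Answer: -149/125 ≈ -1.1920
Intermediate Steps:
T = 24 (T = -107 + 131 = 24)
(-23 - 126)/(T + 101) = (-23 - 126)/(24 + 101) = -149/125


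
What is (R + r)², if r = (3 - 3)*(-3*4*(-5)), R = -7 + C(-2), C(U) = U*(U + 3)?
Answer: 81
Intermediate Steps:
C(U) = U*(3 + U)
R = -9 (R = -7 - 2*(3 - 2) = -7 - 2*1 = -7 - 2 = -9)
r = 0 (r = 0*(-12*(-5)) = 0*60 = 0)
(R + r)² = (-9 + 0)² = (-9)² = 81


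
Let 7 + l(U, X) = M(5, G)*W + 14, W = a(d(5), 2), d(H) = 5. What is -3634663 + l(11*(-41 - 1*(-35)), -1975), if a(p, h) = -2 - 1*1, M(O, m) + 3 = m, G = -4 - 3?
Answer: -3634626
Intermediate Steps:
G = -7
M(O, m) = -3 + m
a(p, h) = -3 (a(p, h) = -2 - 1 = -3)
W = -3
l(U, X) = 37 (l(U, X) = -7 + ((-3 - 7)*(-3) + 14) = -7 + (-10*(-3) + 14) = -7 + (30 + 14) = -7 + 44 = 37)
-3634663 + l(11*(-41 - 1*(-35)), -1975) = -3634663 + 37 = -3634626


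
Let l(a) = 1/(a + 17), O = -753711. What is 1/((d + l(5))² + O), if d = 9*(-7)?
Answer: -484/362877899 ≈ -1.3338e-6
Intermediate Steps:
d = -63
l(a) = 1/(17 + a)
1/((d + l(5))² + O) = 1/((-63 + 1/(17 + 5))² - 753711) = 1/((-63 + 1/22)² - 753711) = 1/((-1385/22)² - 753711) = 1/(1918225/484 - 753711) = 1/(-362877899/484) = -484/362877899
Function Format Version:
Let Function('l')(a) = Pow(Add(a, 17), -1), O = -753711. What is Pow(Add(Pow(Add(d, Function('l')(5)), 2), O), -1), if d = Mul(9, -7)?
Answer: Rational(-484, 362877899) ≈ -1.3338e-6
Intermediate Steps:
d = -63
Function('l')(a) = Pow(Add(17, a), -1)
Pow(Add(Pow(Add(d, Function('l')(5)), 2), O), -1) = Pow(Add(Pow(Add(-63, Pow(Add(17, 5), -1)), 2), -753711), -1) = Pow(Add(Pow(Add(-63, Pow(22, -1)), 2), -753711), -1) = Pow(Add(Pow(Add(-63, Rational(1, 22)), 2), -753711), -1) = Pow(Add(Pow(Rational(-1385, 22), 2), -753711), -1) = Pow(Add(Rational(1918225, 484), -753711), -1) = Pow(Rational(-362877899, 484), -1) = Rational(-484, 362877899)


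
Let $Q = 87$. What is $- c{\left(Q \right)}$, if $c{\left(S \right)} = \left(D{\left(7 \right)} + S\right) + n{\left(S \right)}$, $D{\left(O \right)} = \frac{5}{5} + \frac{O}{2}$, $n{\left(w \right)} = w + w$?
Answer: $- \frac{531}{2} \approx -265.5$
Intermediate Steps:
$n{\left(w \right)} = 2 w$
$D{\left(O \right)} = 1 + \frac{O}{2}$ ($D{\left(O \right)} = 5 \cdot \frac{1}{5} + O \frac{1}{2} = 1 + \frac{O}{2}$)
$c{\left(S \right)} = \frac{9}{2} + 3 S$ ($c{\left(S \right)} = \left(\left(1 + \frac{1}{2} \cdot 7\right) + S\right) + 2 S = \left(\left(1 + \frac{7}{2}\right) + S\right) + 2 S = \left(\frac{9}{2} + S\right) + 2 S = \frac{9}{2} + 3 S$)
$- c{\left(Q \right)} = - (\frac{9}{2} + 3 \cdot 87) = - (\frac{9}{2} + 261) = \left(-1\right) \frac{531}{2} = - \frac{531}{2}$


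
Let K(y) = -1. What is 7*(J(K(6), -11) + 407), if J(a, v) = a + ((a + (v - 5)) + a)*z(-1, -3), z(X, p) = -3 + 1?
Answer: 3094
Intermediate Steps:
z(X, p) = -2
J(a, v) = 10 - 3*a - 2*v (J(a, v) = a + ((a + (v - 5)) + a)*(-2) = a + ((a + (-5 + v)) + a)*(-2) = a + ((-5 + a + v) + a)*(-2) = a + (-5 + v + 2*a)*(-2) = a + (10 - 4*a - 2*v) = 10 - 3*a - 2*v)
7*(J(K(6), -11) + 407) = 7*((10 - 3*(-1) - 2*(-11)) + 407) = 7*((10 + 3 + 22) + 407) = 7*(35 + 407) = 7*442 = 3094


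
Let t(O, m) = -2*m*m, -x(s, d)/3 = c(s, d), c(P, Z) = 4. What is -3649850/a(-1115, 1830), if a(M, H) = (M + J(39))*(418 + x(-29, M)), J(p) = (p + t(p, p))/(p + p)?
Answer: 3649850/468321 ≈ 7.7935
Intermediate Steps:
x(s, d) = -12 (x(s, d) = -3*4 = -12)
t(O, m) = -2*m²
J(p) = (p - 2*p²)/(2*p) (J(p) = (p - 2*p²)/(p + p) = (p - 2*p²)/((2*p)) = (p - 2*p²)*(1/(2*p)) = (p - 2*p²)/(2*p))
a(M, H) = -15631 + 406*M (a(M, H) = (M + (½ - 1*39))*(418 - 12) = (M + (½ - 39))*406 = (M - 77/2)*406 = (-77/2 + M)*406 = -15631 + 406*M)
-3649850/a(-1115, 1830) = -3649850/(-15631 + 406*(-1115)) = -3649850/(-15631 - 452690) = -3649850/(-468321) = -3649850*(-1/468321) = 3649850/468321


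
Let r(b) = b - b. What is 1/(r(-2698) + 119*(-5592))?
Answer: -1/665448 ≈ -1.5027e-6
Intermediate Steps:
r(b) = 0
1/(r(-2698) + 119*(-5592)) = 1/(0 + 119*(-5592)) = 1/(0 - 665448) = 1/(-665448) = -1/665448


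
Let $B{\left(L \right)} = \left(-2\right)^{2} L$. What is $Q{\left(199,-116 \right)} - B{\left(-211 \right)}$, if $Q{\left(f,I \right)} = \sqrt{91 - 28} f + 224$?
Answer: $1068 + 597 \sqrt{7} \approx 2647.5$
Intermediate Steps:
$B{\left(L \right)} = 4 L$
$Q{\left(f,I \right)} = 224 + 3 f \sqrt{7}$ ($Q{\left(f,I \right)} = \sqrt{63} f + 224 = 3 \sqrt{7} f + 224 = 3 f \sqrt{7} + 224 = 224 + 3 f \sqrt{7}$)
$Q{\left(199,-116 \right)} - B{\left(-211 \right)} = \left(224 + 3 \cdot 199 \sqrt{7}\right) - 4 \left(-211\right) = \left(224 + 597 \sqrt{7}\right) - -844 = \left(224 + 597 \sqrt{7}\right) + 844 = 1068 + 597 \sqrt{7}$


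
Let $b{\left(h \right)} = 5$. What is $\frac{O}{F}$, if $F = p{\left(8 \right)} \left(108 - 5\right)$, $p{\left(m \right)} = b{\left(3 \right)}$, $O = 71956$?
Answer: $\frac{71956}{515} \approx 139.72$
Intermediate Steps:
$p{\left(m \right)} = 5$
$F = 515$ ($F = 5 \left(108 - 5\right) = 5 \cdot 103 = 515$)
$\frac{O}{F} = \frac{71956}{515}$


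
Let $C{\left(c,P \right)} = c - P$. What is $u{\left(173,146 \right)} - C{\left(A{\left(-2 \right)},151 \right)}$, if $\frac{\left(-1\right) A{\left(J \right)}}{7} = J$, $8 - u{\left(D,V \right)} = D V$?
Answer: $-25113$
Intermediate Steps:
$u{\left(D,V \right)} = 8 - D V$
$A{\left(J \right)} = - 7 J$
$u{\left(173,146 \right)} - C{\left(A{\left(-2 \right)},151 \right)} = \left(8 - 173 \cdot 146\right) - \left(\left(-7\right) \left(-2\right) - 151\right) = \left(8 - 25258\right) - \left(14 - 151\right) = -25250 - -137 = -25250 + 137 = -25113$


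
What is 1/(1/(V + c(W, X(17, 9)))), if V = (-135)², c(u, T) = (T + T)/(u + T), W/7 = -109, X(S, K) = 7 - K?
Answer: 13942129/765 ≈ 18225.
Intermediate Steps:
W = -763 (W = 7*(-109) = -763)
c(u, T) = 2*T/(T + u) (c(u, T) = (2*T)/(T + u) = 2*T/(T + u))
V = 18225
1/(1/(V + c(W, X(17, 9)))) = 1/(1/(18225 + 2*(7 - 1*9)/((7 - 1*9) - 763))) = 1/(1/(18225 + 2*(7 - 9)/((7 - 9) - 763))) = 1/(1/(18225 + 2*(-2)/(-2 - 763))) = 1/(1/(18225 + 2*(-2)/(-765))) = 1/(1/(18225 + 2*(-2)*(-1/765))) = 1/(1/(18225 + 4/765)) = 1/(1/(13942129/765)) = 1/(765/13942129) = 13942129/765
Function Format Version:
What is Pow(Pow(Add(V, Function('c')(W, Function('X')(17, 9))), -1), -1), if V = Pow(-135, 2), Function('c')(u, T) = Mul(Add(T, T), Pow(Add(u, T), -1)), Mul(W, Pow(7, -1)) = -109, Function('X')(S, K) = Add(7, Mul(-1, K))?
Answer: Rational(13942129, 765) ≈ 18225.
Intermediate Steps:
W = -763 (W = Mul(7, -109) = -763)
Function('c')(u, T) = Mul(2, T, Pow(Add(T, u), -1)) (Function('c')(u, T) = Mul(Mul(2, T), Pow(Add(T, u), -1)) = Mul(2, T, Pow(Add(T, u), -1)))
V = 18225
Pow(Pow(Add(V, Function('c')(W, Function('X')(17, 9))), -1), -1) = Pow(Pow(Add(18225, Mul(2, Add(7, Mul(-1, 9)), Pow(Add(Add(7, Mul(-1, 9)), -763), -1))), -1), -1) = Pow(Pow(Add(18225, Mul(2, Add(7, -9), Pow(Add(Add(7, -9), -763), -1))), -1), -1) = Pow(Pow(Add(18225, Mul(2, -2, Pow(Add(-2, -763), -1))), -1), -1) = Pow(Pow(Add(18225, Mul(2, -2, Pow(-765, -1))), -1), -1) = Pow(Pow(Add(18225, Mul(2, -2, Rational(-1, 765))), -1), -1) = Pow(Pow(Add(18225, Rational(4, 765)), -1), -1) = Pow(Pow(Rational(13942129, 765), -1), -1) = Pow(Rational(765, 13942129), -1) = Rational(13942129, 765)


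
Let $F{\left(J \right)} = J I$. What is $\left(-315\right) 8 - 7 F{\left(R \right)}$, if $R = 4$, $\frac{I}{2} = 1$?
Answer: $-2576$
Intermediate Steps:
$I = 2$ ($I = 2 \cdot 1 = 2$)
$F{\left(J \right)} = 2 J$ ($F{\left(J \right)} = J 2 = 2 J$)
$\left(-315\right) 8 - 7 F{\left(R \right)} = \left(-315\right) 8 - 7 \cdot 2 \cdot 4 = -2520 - 56 = -2576$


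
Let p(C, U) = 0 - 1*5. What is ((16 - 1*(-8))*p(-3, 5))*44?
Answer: -5280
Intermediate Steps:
p(C, U) = -5 (p(C, U) = 0 - 5 = -5)
((16 - 1*(-8))*p(-3, 5))*44 = ((16 - 1*(-8))*(-5))*44 = ((16 + 8)*(-5))*44 = (24*(-5))*44 = -120*44 = -5280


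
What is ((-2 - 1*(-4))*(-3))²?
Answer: 36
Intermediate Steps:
((-2 - 1*(-4))*(-3))² = ((-2 + 4)*(-3))² = (2*(-3))² = (-6)² = 36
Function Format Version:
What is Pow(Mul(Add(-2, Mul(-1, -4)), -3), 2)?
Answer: 36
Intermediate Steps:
Pow(Mul(Add(-2, Mul(-1, -4)), -3), 2) = Pow(Mul(Add(-2, 4), -3), 2) = Pow(Mul(2, -3), 2) = Pow(-6, 2) = 36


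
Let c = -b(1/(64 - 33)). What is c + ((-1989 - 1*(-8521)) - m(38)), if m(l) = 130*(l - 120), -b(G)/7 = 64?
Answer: 17640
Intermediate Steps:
b(G) = -448 (b(G) = -7*64 = -448)
c = 448 (c = -1*(-448) = 448)
m(l) = -15600 + 130*l (m(l) = 130*(-120 + l) = -15600 + 130*l)
c + ((-1989 - 1*(-8521)) - m(38)) = 448 + ((-1989 - 1*(-8521)) - (-15600 + 130*38)) = 448 + ((-1989 + 8521) - (-15600 + 4940)) = 448 + (6532 - 1*(-10660)) = 448 + (6532 + 10660) = 448 + 17192 = 17640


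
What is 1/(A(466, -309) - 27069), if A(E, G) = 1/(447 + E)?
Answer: -913/24713996 ≈ -3.6943e-5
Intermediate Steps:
1/(A(466, -309) - 27069) = 1/(1/(447 + 466) - 27069) = 1/(1/913 - 27069) = 1/(-24713996/913) = -913/24713996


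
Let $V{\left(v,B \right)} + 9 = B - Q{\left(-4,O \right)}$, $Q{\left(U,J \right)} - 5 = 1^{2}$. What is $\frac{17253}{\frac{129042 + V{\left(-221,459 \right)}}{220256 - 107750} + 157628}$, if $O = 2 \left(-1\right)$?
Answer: $\frac{323511003}{2955704209} \approx 0.10945$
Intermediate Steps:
$O = -2$
$Q{\left(U,J \right)} = 6$ ($Q{\left(U,J \right)} = 5 + 1^{2} = 5 + 1 = 6$)
$V{\left(v,B \right)} = -15 + B$ ($V{\left(v,B \right)} = -9 + \left(B - 6\right) = -9 + \left(-6 + B\right) = -15 + B$)
$\frac{17253}{\frac{129042 + V{\left(-221,459 \right)}}{220256 - 107750} + 157628} = \frac{17253}{\frac{129042 + \left(-15 + 459\right)}{220256 - 107750} + 157628} = \frac{17253}{\frac{129042 + 444}{112506} + 157628} = \frac{17253}{129486 \cdot \frac{1}{112506} + 157628} = \frac{17253}{\frac{21581}{18751} + 157628} = \frac{17253}{\frac{2955704209}{18751}} = 17253 \cdot \frac{18751}{2955704209} = \frac{323511003}{2955704209}$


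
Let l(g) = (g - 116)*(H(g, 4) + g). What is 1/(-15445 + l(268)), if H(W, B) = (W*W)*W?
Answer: 1/2925847755 ≈ 3.4178e-10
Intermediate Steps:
H(W, B) = W**3 (H(W, B) = W**2*W = W**3)
l(g) = (-116 + g)*(g + g**3) (l(g) = (g - 116)*(g**3 + g) = (-116 + g)*(g + g**3))
1/(-15445 + l(268)) = 1/(-15445 + 268*(-116 + 268 + 268**3 - 116*268**2)) = 1/(-15445 + 268*(-116 + 268 + 19248832 - 116*71824)) = 1/(-15445 + 268*(-116 + 268 + 19248832 - 8331584)) = 1/(-15445 + 268*10917400) = 1/(-15445 + 2925863200) = 1/2925847755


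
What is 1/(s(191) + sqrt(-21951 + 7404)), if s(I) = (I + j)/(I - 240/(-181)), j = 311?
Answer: 3162997082/17636393726431 - 1211805721*I*sqrt(14547)/17636393726431 ≈ 0.00017934 - 0.0082872*I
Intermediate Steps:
s(I) = (311 + I)/(240/181 + I) (s(I) = (I + 311)/(I - 240/(-181)) = (311 + I)/(I - 240*(-1/181)) = (311 + I)/(I + 240/181) = (311 + I)/(240/181 + I))
1/(s(191) + sqrt(-21951 + 7404)) = 1/(181*(311 + 191)/(240 + 181*191) + sqrt(-21951 + 7404)) = 1/(181*502/(240 + 34571) + sqrt(-14547)) = 1/(181*502/34811 + I*sqrt(14547)) = 1/(181*(1/34811)*502 + I*sqrt(14547)) = 1/(90862/34811 + I*sqrt(14547))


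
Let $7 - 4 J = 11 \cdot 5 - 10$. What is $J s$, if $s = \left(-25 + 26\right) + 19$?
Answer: $-190$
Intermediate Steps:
$s = 20$ ($s = 1 + 19 = 20$)
$J = - \frac{19}{2}$ ($J = \frac{7}{4} - \frac{11 \cdot 5 - 10}{4} = \frac{7}{4} - \frac{55 - 10}{4} = \frac{7}{4} - \frac{45}{4} = - \frac{19}{2} \approx -9.5$)
$J s = \left(- \frac{19}{2}\right) 20 = -190$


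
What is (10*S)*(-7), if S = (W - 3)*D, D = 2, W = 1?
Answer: 280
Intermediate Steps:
S = -4 (S = (1 - 3)*2 = -2*2 = -4)
(10*S)*(-7) = (10*(-4))*(-7) = -40*(-7) = 280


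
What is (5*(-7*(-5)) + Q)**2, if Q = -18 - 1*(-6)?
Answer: 26569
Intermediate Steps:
Q = -12 (Q = -18 + 6 = -12)
(5*(-7*(-5)) + Q)**2 = (5*(-7*(-5)) - 12)**2 = (5*35 - 12)**2 = (175 - 12)**2 = 163**2 = 26569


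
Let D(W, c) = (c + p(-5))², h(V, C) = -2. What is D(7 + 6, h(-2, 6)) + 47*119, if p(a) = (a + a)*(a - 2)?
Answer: 10217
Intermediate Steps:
p(a) = 2*a*(-2 + a) (p(a) = (2*a)*(-2 + a) = 2*a*(-2 + a))
D(W, c) = (70 + c)² (D(W, c) = (c + 2*(-5)*(-2 - 5))² = (c + 2*(-5)*(-7))² = (c + 70)² = (70 + c)²)
D(7 + 6, h(-2, 6)) + 47*119 = (70 - 2)² + 47*119 = 68² + 5593 = 4624 + 5593 = 10217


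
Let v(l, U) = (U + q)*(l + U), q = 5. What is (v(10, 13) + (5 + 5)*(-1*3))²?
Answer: 147456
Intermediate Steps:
v(l, U) = (5 + U)*(U + l) (v(l, U) = (U + 5)*(l + U) = (5 + U)*(U + l))
(v(10, 13) + (5 + 5)*(-1*3))² = ((13² + 5*13 + 5*10 + 13*10) + (5 + 5)*(-1*3))² = ((169 + 65 + 50 + 130) + 10*(-3))² = (414 - 30)² = 384² = 147456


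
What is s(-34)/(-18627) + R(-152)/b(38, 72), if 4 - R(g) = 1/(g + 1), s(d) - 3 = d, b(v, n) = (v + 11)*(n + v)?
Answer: 94805/39377478 ≈ 0.0024076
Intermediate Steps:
b(v, n) = (11 + v)*(n + v)
s(d) = 3 + d
R(g) = 4 - 1/(1 + g) (R(g) = 4 - 1/(g + 1) = 4 - 1/(1 + g))
s(-34)/(-18627) + R(-152)/b(38, 72) = (3 - 34)/(-18627) + ((3 + 4*(-152))/(1 - 152))/(38² + 11*72 + 11*38 + 72*38) = -31*(-1/18627) + ((3 - 608)/(-151))/(1444 + 792 + 418 + 2736) = 31/18627 - 1/151*(-605)/5390 = 31/18627 + (605/151)*(1/5390) = 31/18627 + 11/14798 = 94805/39377478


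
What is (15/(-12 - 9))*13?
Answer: -65/7 ≈ -9.2857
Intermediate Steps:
(15/(-12 - 9))*13 = (15/(-21))*13 = (15*(-1/21))*13 = -5/7*13 = -65/7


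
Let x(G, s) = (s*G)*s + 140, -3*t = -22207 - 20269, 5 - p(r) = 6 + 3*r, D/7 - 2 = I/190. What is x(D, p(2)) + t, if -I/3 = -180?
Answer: 909692/57 ≈ 15960.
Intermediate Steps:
I = 540 (I = -3*(-180) = 540)
D = 644/19 (D = 14 + 7*(540/190) = 14 + 7*(540*(1/190)) = 14 + 7*(54/19) = 14 + 378/19 = 644/19 ≈ 33.895)
p(r) = -1 - 3*r (p(r) = 5 - (6 + 3*r) = 5 + (-6 - 3*r) = -1 - 3*r)
t = 42476/3 (t = -(-22207 - 20269)/3 = -⅓*(-42476) = 42476/3 ≈ 14159.)
x(G, s) = 140 + G*s² (x(G, s) = (G*s)*s + 140 = G*s² + 140 = 140 + G*s²)
x(D, p(2)) + t = (140 + 644*(-1 - 3*2)²/19) + 42476/3 = (140 + 644*(-1 - 6)²/19) + 42476/3 = (140 + (644/19)*(-7)²) + 42476/3 = (140 + (644/19)*49) + 42476/3 = (140 + 31556/19) + 42476/3 = 34216/19 + 42476/3 = 909692/57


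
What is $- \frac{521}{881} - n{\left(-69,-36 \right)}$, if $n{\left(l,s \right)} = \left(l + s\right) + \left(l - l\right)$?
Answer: $\frac{91984}{881} \approx 104.41$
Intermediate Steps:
$n{\left(l,s \right)} = l + s$ ($n{\left(l,s \right)} = \left(l + s\right) + 0 = l + s$)
$- \frac{521}{881} - n{\left(-69,-36 \right)} = - \frac{521}{881} - \left(-69 - 36\right) = \left(-521\right) \frac{1}{881} - -105 = - \frac{521}{881} + 105 = \frac{91984}{881}$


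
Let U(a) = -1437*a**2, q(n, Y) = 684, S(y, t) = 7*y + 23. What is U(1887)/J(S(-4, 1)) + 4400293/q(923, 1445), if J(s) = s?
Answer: 3499930337717/3420 ≈ 1.0234e+9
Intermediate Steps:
S(y, t) = 23 + 7*y
U(1887)/J(S(-4, 1)) + 4400293/q(923, 1445) = (-1437*1887**2)/(23 + 7*(-4)) + 4400293/684 = (-1437*3560769)/(23 - 28) + 4400293*(1/684) = -5116825053/(-5) + 4400293/684 = -5116825053*(-1/5) + 4400293/684 = 5116825053/5 + 4400293/684 = 3499930337717/3420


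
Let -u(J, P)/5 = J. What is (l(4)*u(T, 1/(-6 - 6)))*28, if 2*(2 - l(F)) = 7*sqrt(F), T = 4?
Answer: 2800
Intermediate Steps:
l(F) = 2 - 7*sqrt(F)/2
u(J, P) = -5*J
(l(4)*u(T, 1/(-6 - 6)))*28 = ((2 - 7*sqrt(4)/2)*(-5*4))*28 = ((2 - 7/2*2)*(-20))*28 = ((2 - 7)*(-20))*28 = -5*(-20)*28 = 100*28 = 2800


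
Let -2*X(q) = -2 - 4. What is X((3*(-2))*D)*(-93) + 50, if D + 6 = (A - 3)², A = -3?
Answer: -229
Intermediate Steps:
D = 30 (D = -6 + (-3 - 3)² = -6 + (-6)² = -6 + 36 = 30)
X(q) = 3 (X(q) = -(-2 - 4)/2 = -½*(-6) = 3)
X((3*(-2))*D)*(-93) + 50 = 3*(-93) + 50 = -279 + 50 = -229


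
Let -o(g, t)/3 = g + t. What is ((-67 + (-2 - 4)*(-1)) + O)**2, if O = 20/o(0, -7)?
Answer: 1590121/441 ≈ 3605.7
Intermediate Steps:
o(g, t) = -3*g - 3*t (o(g, t) = -3*(g + t) = -3*g - 3*t)
O = 20/21 (O = 20/(-3*0 - 3*(-7)) = 20/(0 + 21) = 20/21 ≈ 0.95238)
((-67 + (-2 - 4)*(-1)) + O)**2 = ((-67 + (-2 - 4)*(-1)) + 20/21)**2 = ((-67 - 6*(-1)) + 20/21)**2 = ((-67 + 6) + 20/21)**2 = (-61 + 20/21)**2 = (-1261/21)**2 = 1590121/441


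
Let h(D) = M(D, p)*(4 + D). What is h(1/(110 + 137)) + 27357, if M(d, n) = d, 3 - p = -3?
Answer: 1669024202/61009 ≈ 27357.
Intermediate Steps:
p = 6 (p = 3 - 1*(-3) = 3 + 3 = 6)
h(D) = D*(4 + D)
h(1/(110 + 137)) + 27357 = (4 + 1/(110 + 137))/(110 + 137) + 27357 = (4 + 1/247)/247 + 27357 = (1/247)*(989/247) + 27357 = 989/61009 + 27357 = 1669024202/61009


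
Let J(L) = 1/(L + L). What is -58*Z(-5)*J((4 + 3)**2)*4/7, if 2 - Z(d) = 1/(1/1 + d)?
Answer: -261/343 ≈ -0.76093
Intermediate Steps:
J(L) = 1/(2*L)
Z(d) = 2 - 1/(1 + d) (Z(d) = 2 - 1/(1/1 + d) = 2 - 1/(1 + d))
-58*Z(-5)*J((4 + 3)**2)*4/7 = -58*((1 + 2*(-5))/(1 - 5))*(1/(2*((4 + 3)**2)))*4/7 = -58*((1 - 10)/(-4))*(1/(2*(7**2)))*4*(1/7) = -58*(-1/4*(-9))*((1/2)/49)*4/7 = -58*9*((1/2)*(1/49))/4*4/7 = -58*(9/4)*(1/98)*4/7 = -261*4/(196*7) = -58*9/686 = -261/343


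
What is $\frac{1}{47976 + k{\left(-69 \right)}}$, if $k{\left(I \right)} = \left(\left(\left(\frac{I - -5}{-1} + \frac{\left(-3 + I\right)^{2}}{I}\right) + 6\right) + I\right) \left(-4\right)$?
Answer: $\frac{23}{1110268} \approx 2.0716 \cdot 10^{-5}$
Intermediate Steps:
$k{\left(I \right)} = -4 - \frac{4 \left(-3 + I\right)^{2}}{I}$ ($k{\left(I \right)} = \left(\left(\left(\left(I + 5\right) \left(-1\right) + \frac{\left(-3 + I\right)^{2}}{I}\right) + 6\right) + I\right) \left(-4\right) = \left(\left(\left(\left(5 + I\right) \left(-1\right) + \frac{\left(-3 + I\right)^{2}}{I}\right) + 6\right) + I\right) \left(-4\right) = \left(\left(\left(\left(-5 - I\right) + \frac{\left(-3 + I\right)^{2}}{I}\right) + 6\right) + I\right) \left(-4\right) = \left(\left(\left(-5 - I + \frac{\left(-3 + I\right)^{2}}{I}\right) + 6\right) + I\right) \left(-4\right) = \left(\left(1 - I + \frac{\left(-3 + I\right)^{2}}{I}\right) + I\right) \left(-4\right) = \left(1 + \frac{\left(-3 + I\right)^{2}}{I}\right) \left(-4\right) = -4 - \frac{4 \left(-3 + I\right)^{2}}{I}$)
$\frac{1}{47976 + k{\left(-69 \right)}} = \frac{1}{47976 - \left(-296 - \frac{12}{23}\right)} = \frac{1}{47976 + \left(20 - - \frac{12}{23} + 276\right)} = \frac{1}{47976 + \left(20 + \frac{12}{23} + 276\right)} = \frac{1}{47976 + \frac{6820}{23}} = \frac{1}{\frac{1110268}{23}} = \frac{23}{1110268}$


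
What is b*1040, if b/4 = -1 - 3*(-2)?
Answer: 20800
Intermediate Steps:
b = 20 (b = 4*(-1 - 3*(-2)) = 4*(-1 + 6) = 4*5 = 20)
b*1040 = 20*1040 = 20800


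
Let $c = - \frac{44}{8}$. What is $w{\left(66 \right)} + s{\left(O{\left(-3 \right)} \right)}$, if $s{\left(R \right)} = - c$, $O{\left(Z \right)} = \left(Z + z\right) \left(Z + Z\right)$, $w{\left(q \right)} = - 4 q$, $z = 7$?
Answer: $- \frac{517}{2} \approx -258.5$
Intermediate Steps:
$c = - \frac{11}{2}$ ($c = \left(-44\right) \frac{1}{8} = - \frac{11}{2} \approx -5.5$)
$O{\left(Z \right)} = 2 Z \left(7 + Z\right)$ ($O{\left(Z \right)} = \left(Z + 7\right) \left(Z + Z\right) = \left(7 + Z\right) 2 Z = 2 Z \left(7 + Z\right)$)
$s{\left(R \right)} = \frac{11}{2}$ ($s{\left(R \right)} = \left(-1\right) \left(- \frac{11}{2}\right) = \frac{11}{2}$)
$w{\left(66 \right)} + s{\left(O{\left(-3 \right)} \right)} = \left(-4\right) 66 + \frac{11}{2} = -264 + \frac{11}{2} = - \frac{517}{2}$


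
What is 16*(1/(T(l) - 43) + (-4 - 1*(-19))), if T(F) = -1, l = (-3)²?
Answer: 2636/11 ≈ 239.64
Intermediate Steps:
l = 9
16*(1/(T(l) - 43) + (-4 - 1*(-19))) = 16*(1/(-1 - 43) + (-4 - 1*(-19))) = 16*(1/(-44) + (-4 + 19)) = 16*(-1/44 + 15) = 16*(659/44) = 2636/11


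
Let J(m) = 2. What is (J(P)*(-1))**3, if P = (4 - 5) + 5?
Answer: -8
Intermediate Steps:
P = 4 (P = -1 + 5 = 4)
(J(P)*(-1))**3 = (2*(-1))**3 = (-2)**3 = -8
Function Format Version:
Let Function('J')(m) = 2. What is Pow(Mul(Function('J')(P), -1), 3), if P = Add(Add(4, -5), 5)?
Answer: -8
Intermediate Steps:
P = 4 (P = Add(-1, 5) = 4)
Pow(Mul(Function('J')(P), -1), 3) = Pow(Mul(2, -1), 3) = Pow(-2, 3) = -8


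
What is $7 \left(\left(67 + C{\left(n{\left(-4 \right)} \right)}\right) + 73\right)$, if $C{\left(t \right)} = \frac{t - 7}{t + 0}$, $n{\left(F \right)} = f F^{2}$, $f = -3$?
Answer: $\frac{47425}{48} \approx 988.02$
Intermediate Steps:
$n{\left(F \right)} = - 3 F^{2}$
$C{\left(t \right)} = \frac{-7 + t}{t}$
$7 \left(\left(67 + C{\left(n{\left(-4 \right)} \right)}\right) + 73\right) = 7 \left(\left(67 + \frac{-7 - 3 \left(-4\right)^{2}}{\left(-3\right) \left(-4\right)^{2}}\right) + 73\right) = 7 \left(\left(67 + \frac{-7 - 48}{\left(-3\right) 16}\right) + 73\right) = 7 \left(\left(67 + \frac{-7 - 48}{-48}\right) + 73\right) = 7 \left(\left(67 - - \frac{55}{48}\right) + 73\right) = 7 \left(\left(67 + \frac{55}{48}\right) + 73\right) = 7 \left(\frac{3271}{48} + 73\right) = 7 \cdot \frac{6775}{48} = \frac{47425}{48}$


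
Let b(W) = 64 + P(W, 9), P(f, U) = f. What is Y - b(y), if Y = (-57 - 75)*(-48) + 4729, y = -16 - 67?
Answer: 11084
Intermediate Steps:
y = -83
b(W) = 64 + W
Y = 11065 (Y = -132*(-48) + 4729 = 6336 + 4729 = 11065)
Y - b(y) = 11065 - (64 - 83) = 11065 - 1*(-19) = 11065 + 19 = 11084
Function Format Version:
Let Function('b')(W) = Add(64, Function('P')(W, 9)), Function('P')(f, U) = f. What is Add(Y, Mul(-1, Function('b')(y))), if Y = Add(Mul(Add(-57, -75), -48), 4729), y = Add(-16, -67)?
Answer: 11084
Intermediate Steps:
y = -83
Function('b')(W) = Add(64, W)
Y = 11065 (Y = Add(Mul(-132, -48), 4729) = Add(6336, 4729) = 11065)
Add(Y, Mul(-1, Function('b')(y))) = Add(11065, Mul(-1, Add(64, -83))) = Add(11065, Mul(-1, -19)) = Add(11065, 19) = 11084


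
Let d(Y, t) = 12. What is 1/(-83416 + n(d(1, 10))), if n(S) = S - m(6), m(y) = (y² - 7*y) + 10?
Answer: -1/83408 ≈ -1.1989e-5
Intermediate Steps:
m(y) = 10 + y² - 7*y
n(S) = -4 + S (n(S) = S - (10 + 6² - 7*6) = S - (10 + 36 - 42) = S - 1*4 = S - 4 = -4 + S)
1/(-83416 + n(d(1, 10))) = 1/(-83416 + (-4 + 12)) = 1/(-83416 + 8) = 1/(-83408) = -1/83408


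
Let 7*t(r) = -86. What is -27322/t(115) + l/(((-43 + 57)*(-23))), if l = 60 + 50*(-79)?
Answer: 15479582/6923 ≈ 2236.0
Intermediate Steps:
t(r) = -86/7 (t(r) = (⅐)*(-86) = -86/7)
l = -3890 (l = 60 - 3950 = -3890)
-27322/t(115) + l/(((-43 + 57)*(-23))) = -27322/(-86/7) - 3890*(-1/(23*(-43 + 57))) = -27322*(-7/86) - 3890/(14*(-23)) = 95627/43 - 3890/(-322) = 95627/43 - 3890*(-1/322) = 95627/43 + 1945/161 = 15479582/6923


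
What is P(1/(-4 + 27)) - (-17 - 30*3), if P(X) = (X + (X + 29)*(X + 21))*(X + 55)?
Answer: 410643979/12167 ≈ 33751.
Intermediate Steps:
P(X) = (55 + X)*(X + (21 + X)*(29 + X)) (P(X) = (X + (29 + X)*(21 + X))*(55 + X) = (X + (21 + X)*(29 + X))*(55 + X) = (55 + X)*(X + (21 + X)*(29 + X)))
P(1/(-4 + 27)) - (-17 - 30*3) = (33495 + (1/(-4 + 27))³ + 106*(1/(-4 + 27))² + 3414/(-4 + 27)) - (-17 - 30*3) = (33495 + (1/23)³ + 106*(1/23)² + 3414/23) - (-17 - 90) = (33495 + (1/23)³ + 106*(1/23)² + 3414*(1/23)) - 1*(-107) = (33495 + 1/12167 + 106*(1/529) + 3414/23) + 107 = (33495 + 1/12167 + 106/529 + 3414/23) + 107 = 409342110/12167 + 107 = 410643979/12167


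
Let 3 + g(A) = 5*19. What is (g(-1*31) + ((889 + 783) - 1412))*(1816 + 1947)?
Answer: 1324576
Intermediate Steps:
g(A) = 92 (g(A) = -3 + 5*19 = -3 + 95 = 92)
(g(-1*31) + ((889 + 783) - 1412))*(1816 + 1947) = (92 + ((889 + 783) - 1412))*(1816 + 1947) = (92 + (1672 - 1412))*3763 = (92 + 260)*3763 = 352*3763 = 1324576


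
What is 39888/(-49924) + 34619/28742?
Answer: 20780645/51246986 ≈ 0.40550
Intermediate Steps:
39888/(-49924) + 34619/28742 = 39888*(-1/49924) + 34619*(1/28742) = -9972/12481 + 34619/28742 = 20780645/51246986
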